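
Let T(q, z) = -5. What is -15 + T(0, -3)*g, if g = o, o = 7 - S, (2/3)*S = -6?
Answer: -95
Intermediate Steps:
S = -9 (S = (3/2)*(-6) = -9)
o = 16 (o = 7 - 1*(-9) = 7 + 9 = 16)
g = 16
-15 + T(0, -3)*g = -15 - 5*16 = -15 - 80 = -95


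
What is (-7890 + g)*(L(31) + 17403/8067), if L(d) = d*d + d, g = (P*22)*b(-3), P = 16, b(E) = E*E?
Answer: -12623270658/2689 ≈ -4.6944e+6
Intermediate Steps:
b(E) = E²
g = 3168 (g = (16*22)*(-3)² = 352*9 = 3168)
L(d) = d + d² (L(d) = d² + d = d + d²)
(-7890 + g)*(L(31) + 17403/8067) = (-7890 + 3168)*(31*(1 + 31) + 17403/8067) = -4722*(31*32 + 17403*(1/8067)) = -4722*(992 + 5801/2689) = -4722*2673289/2689 = -12623270658/2689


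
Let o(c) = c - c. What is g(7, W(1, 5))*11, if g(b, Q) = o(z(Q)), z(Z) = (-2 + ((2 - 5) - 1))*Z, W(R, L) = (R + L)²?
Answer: 0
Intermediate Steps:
W(R, L) = (L + R)²
z(Z) = -6*Z (z(Z) = (-2 + (-3 - 1))*Z = (-2 - 4)*Z = -6*Z)
o(c) = 0
g(b, Q) = 0
g(7, W(1, 5))*11 = 0*11 = 0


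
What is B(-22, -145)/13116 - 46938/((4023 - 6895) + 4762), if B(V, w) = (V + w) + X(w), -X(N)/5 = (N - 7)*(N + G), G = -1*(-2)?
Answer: -45631091/1377180 ≈ -33.134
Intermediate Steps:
G = 2
X(N) = -5*(-7 + N)*(2 + N) (X(N) = -5*(N - 7)*(N + 2) = -5*(-7 + N)*(2 + N))
B(V, w) = 70 + V - 5*w² + 26*w (B(V, w) = (V + w) + (70 - 5*w² + 25*w) = 70 + V - 5*w² + 26*w)
B(-22, -145)/13116 - 46938/((4023 - 6895) + 4762) = (70 - 22 - 5*(-145)² + 26*(-145))/13116 - 46938/((4023 - 6895) + 4762) = (70 - 22 - 5*21025 - 3770)*(1/13116) - 46938/(-2872 + 4762) = (70 - 22 - 105125 - 3770)*(1/13116) - 46938/1890 = -108847*1/13116 - 46938*1/1890 = -108847/13116 - 7823/315 = -45631091/1377180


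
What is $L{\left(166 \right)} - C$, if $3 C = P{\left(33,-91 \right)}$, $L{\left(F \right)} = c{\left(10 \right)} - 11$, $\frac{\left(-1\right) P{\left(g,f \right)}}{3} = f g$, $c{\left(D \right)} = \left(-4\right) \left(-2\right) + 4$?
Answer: $-3002$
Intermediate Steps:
$c{\left(D \right)} = 12$ ($c{\left(D \right)} = 8 + 4 = 12$)
$P{\left(g,f \right)} = - 3 f g$
$L{\left(F \right)} = 1$ ($L{\left(F \right)} = 12 - 11 = 1$)
$C = 3003$ ($C = \frac{\left(-3\right) \left(-91\right) 33}{3} = \frac{1}{3} \cdot 9009 = 3003$)
$L{\left(166 \right)} - C = 1 - 3003 = -3002$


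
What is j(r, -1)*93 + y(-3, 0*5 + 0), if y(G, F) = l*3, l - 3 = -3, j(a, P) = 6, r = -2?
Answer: 558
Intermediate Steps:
l = 0 (l = 3 - 3 = 0)
y(G, F) = 0 (y(G, F) = 0*3 = 0)
j(r, -1)*93 + y(-3, 0*5 + 0) = 6*93 + 0 = 558 + 0 = 558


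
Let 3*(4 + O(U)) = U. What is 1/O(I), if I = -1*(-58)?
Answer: 3/46 ≈ 0.065217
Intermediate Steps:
I = 58
O(U) = -4 + U/3
1/O(I) = 1/(-4 + (⅓)*58) = 1/(-4 + 58/3) = 1/(46/3) = 3/46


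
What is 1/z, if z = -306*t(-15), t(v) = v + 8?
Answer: 1/2142 ≈ 0.00046685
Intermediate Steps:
t(v) = 8 + v
z = 2142 (z = -306*(8 - 15) = -306*(-7) = 2142)
1/z = 1/2142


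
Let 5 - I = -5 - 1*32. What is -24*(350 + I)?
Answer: -9408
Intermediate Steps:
I = 42 (I = 5 - (-5 - 1*32) = 5 - (-5 - 32) = 5 - 1*(-37) = 5 + 37 = 42)
-24*(350 + I) = -24*(350 + 42) = -24*392 = -9408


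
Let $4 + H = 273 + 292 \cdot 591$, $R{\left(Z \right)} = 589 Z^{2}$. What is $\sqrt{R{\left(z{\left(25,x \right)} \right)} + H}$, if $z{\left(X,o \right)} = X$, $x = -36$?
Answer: $\sqrt{540966} \approx 735.5$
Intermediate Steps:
$H = 172841$ ($H = -4 + \left(273 + 292 \cdot 591\right) = -4 + \left(273 + 172572\right) = -4 + 172845 = 172841$)
$\sqrt{R{\left(z{\left(25,x \right)} \right)} + H} = \sqrt{589 \cdot 25^{2} + 172841} = \sqrt{589 \cdot 625 + 172841} = \sqrt{368125 + 172841} = \sqrt{540966}$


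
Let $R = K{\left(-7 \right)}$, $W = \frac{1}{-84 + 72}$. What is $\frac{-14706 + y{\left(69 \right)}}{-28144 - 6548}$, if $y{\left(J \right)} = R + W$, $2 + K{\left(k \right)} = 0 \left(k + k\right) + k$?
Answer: $\frac{176581}{416304} \approx 0.42416$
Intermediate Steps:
$W = - \frac{1}{12}$ ($W = \frac{1}{-12} = - \frac{1}{12} \approx -0.083333$)
$K{\left(k \right)} = -2 + k$ ($K{\left(k \right)} = -2 + \left(0 \left(k + k\right) + k\right) = -2 + \left(0 \cdot 2 k + k\right) = -2 + \left(0 + k\right) = -2 + k$)
$R = -9$ ($R = -2 - 7 = -9$)
$y{\left(J \right)} = - \frac{109}{12}$ ($y{\left(J \right)} = -9 - \frac{1}{12} = - \frac{109}{12}$)
$\frac{-14706 + y{\left(69 \right)}}{-28144 - 6548} = \frac{-14706 - \frac{109}{12}}{-28144 - 6548} = - \frac{176581}{12 \left(-28144 + \left(-10709 + 4161\right)\right)} = - \frac{176581}{12 \left(-28144 - 6548\right)} = - \frac{176581}{12 \left(-34692\right)} = \left(- \frac{176581}{12}\right) \left(- \frac{1}{34692}\right) = \frac{176581}{416304}$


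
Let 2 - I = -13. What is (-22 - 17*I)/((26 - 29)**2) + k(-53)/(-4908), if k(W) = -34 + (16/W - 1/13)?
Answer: -312164447/10144836 ≈ -30.771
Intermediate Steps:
I = 15 (I = 2 - 1*(-13) = 2 + 13 = 15)
k(W) = -443/13 + 16/W (k(W) = -34 + (16/W - 1*1/13) = -34 + (16/W - 1/13) = -34 + (-1/13 + 16/W) = -443/13 + 16/W)
(-22 - 17*I)/((26 - 29)**2) + k(-53)/(-4908) = (-22 - 17*15)/((26 - 29)**2) + (-443/13 + 16/(-53))/(-4908) = (-22 - 255)/((-3)**2) + (-443/13 + 16*(-1/53))*(-1/4908) = -277/9 + (-443/13 - 16/53)*(-1/4908) = -277*1/9 - 23687/689*(-1/4908) = -277/9 + 23687/3381612 = -312164447/10144836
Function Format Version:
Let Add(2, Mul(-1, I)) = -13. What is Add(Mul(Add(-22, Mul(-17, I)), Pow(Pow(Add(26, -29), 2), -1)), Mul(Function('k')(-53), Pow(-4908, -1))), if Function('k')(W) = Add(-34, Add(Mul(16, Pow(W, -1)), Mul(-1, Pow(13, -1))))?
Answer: Rational(-312164447, 10144836) ≈ -30.771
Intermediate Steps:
I = 15 (I = Add(2, Mul(-1, -13)) = Add(2, 13) = 15)
Function('k')(W) = Add(Rational(-443, 13), Mul(16, Pow(W, -1))) (Function('k')(W) = Add(-34, Add(Mul(16, Pow(W, -1)), Mul(-1, Rational(1, 13)))) = Add(-34, Add(Mul(16, Pow(W, -1)), Rational(-1, 13))) = Add(-34, Add(Rational(-1, 13), Mul(16, Pow(W, -1)))) = Add(Rational(-443, 13), Mul(16, Pow(W, -1))))
Add(Mul(Add(-22, Mul(-17, I)), Pow(Pow(Add(26, -29), 2), -1)), Mul(Function('k')(-53), Pow(-4908, -1))) = Add(Mul(Add(-22, Mul(-17, 15)), Pow(Pow(Add(26, -29), 2), -1)), Mul(Add(Rational(-443, 13), Mul(16, Pow(-53, -1))), Pow(-4908, -1))) = Add(Mul(Add(-22, -255), Pow(Pow(-3, 2), -1)), Mul(Add(Rational(-443, 13), Mul(16, Rational(-1, 53))), Rational(-1, 4908))) = Add(Mul(-277, Pow(9, -1)), Mul(Add(Rational(-443, 13), Rational(-16, 53)), Rational(-1, 4908))) = Add(Mul(-277, Rational(1, 9)), Mul(Rational(-23687, 689), Rational(-1, 4908))) = Add(Rational(-277, 9), Rational(23687, 3381612)) = Rational(-312164447, 10144836)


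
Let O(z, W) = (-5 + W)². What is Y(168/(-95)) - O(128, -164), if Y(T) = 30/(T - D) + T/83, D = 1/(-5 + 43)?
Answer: -76839390173/2688785 ≈ -28578.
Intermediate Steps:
D = 1/38 ≈ 0.026316
Y(T) = 30/(-1/38 + T) + T/83 (Y(T) = 30/(T - 1*1/38) + T/83 = 30/(T - 1/38) + T*(1/83) = 30/(-1/38 + T) + T/83)
Y(168/(-95)) - O(128, -164) = (94620 - 168/(-95) + 38*(168/(-95))²)/(83*(-1 + 38*(168/(-95)))) - (-5 - 164)² = (94620 - 168*(-1)/95 + 38*(168*(-1/95))²)/(83*(-1 + 38*(168*(-1/95)))) - 1*(-169)² = (94620 - 1*(-168/95) + 38*(-168/95)²)/(83*(-1 + 38*(-168/95))) - 1*28561 = (94620 + 168/95 + 38*(28224/9025))/(83*(-1 - 336/5)) - 28561 = (94620 + 168/95 + 56448/475)/(83*(-341/5)) - 28561 = (1/83)*(-5/341)*(45001788/475) - 28561 = -45001788/2688785 - 28561 = -76839390173/2688785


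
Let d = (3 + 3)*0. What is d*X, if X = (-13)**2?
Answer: 0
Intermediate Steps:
X = 169
d = 0 (d = 6*0 = 0)
d*X = 0*169 = 0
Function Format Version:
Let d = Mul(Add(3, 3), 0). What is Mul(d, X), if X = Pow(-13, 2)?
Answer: 0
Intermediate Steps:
X = 169
d = 0 (d = Mul(6, 0) = 0)
Mul(d, X) = Mul(0, 169) = 0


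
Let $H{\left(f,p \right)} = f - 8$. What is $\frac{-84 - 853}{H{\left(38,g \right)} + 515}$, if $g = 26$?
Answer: $- \frac{937}{545} \approx -1.7193$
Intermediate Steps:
$H{\left(f,p \right)} = -8 + f$
$\frac{-84 - 853}{H{\left(38,g \right)} + 515} = \frac{-84 - 853}{\left(-8 + 38\right) + 515} = - \frac{937}{30 + 515} = - \frac{937}{545}$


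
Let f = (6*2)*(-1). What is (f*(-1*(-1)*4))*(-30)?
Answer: 1440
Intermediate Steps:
f = -12 (f = 12*(-1) = -12)
(f*(-1*(-1)*4))*(-30) = -12*(-1*(-1))*4*(-30) = -12*4*(-30) = -48*(-30) = 1440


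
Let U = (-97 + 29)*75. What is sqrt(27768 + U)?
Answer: 2*sqrt(5667) ≈ 150.56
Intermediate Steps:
U = -5100 (U = -68*75 = -5100)
sqrt(27768 + U) = sqrt(27768 - 5100) = sqrt(22668) = 2*sqrt(5667)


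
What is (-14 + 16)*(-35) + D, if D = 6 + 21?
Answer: -43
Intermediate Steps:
D = 27
(-14 + 16)*(-35) + D = (-14 + 16)*(-35) + 27 = 2*(-35) + 27 = -70 + 27 = -43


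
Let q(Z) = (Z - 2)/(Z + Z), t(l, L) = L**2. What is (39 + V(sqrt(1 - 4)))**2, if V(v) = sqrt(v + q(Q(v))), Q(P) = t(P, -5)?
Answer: (390 + sqrt(2)*sqrt(23 + 50*I*sqrt(3)))**2/100 ≈ 1604.2 + 65.389*I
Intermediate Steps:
Q(P) = 25 (Q(P) = (-5)**2 = 25)
q(Z) = (-2 + Z)/(2*Z) (q(Z) = (-2 + Z)/((2*Z)) = (-2 + Z)*(1/(2*Z)) = (-2 + Z)/(2*Z))
V(v) = sqrt(23/50 + v) (V(v) = sqrt(v + (1/2)*(-2 + 25)/25) = sqrt(v + (1/2)*(1/25)*23) = sqrt(v + 23/50) = sqrt(23/50 + v))
(39 + V(sqrt(1 - 4)))**2 = (39 + sqrt(46 + 100*sqrt(1 - 4))/10)**2 = (39 + sqrt(46 + 100*sqrt(-3))/10)**2 = (39 + sqrt(46 + 100*(I*sqrt(3)))/10)**2 = (39 + sqrt(46 + 100*I*sqrt(3))/10)**2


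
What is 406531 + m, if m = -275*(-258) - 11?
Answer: 477470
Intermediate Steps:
m = 70939 (m = 70950 - 11 = 70939)
406531 + m = 406531 + 70939 = 477470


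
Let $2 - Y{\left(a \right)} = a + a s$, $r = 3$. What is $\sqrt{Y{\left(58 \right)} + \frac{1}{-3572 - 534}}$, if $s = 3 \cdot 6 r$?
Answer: $\frac{i \sqrt{53747248474}}{4106} \approx 56.462 i$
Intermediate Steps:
$s = 54$ ($s = 3 \cdot 6 \cdot 3 = 18 \cdot 3 = 54$)
$Y{\left(a \right)} = 2 - 55 a$ ($Y{\left(a \right)} = 2 - \left(a + a 54\right) = 2 - \left(a + 54 a\right) = 2 - 55 a$)
$\sqrt{Y{\left(58 \right)} + \frac{1}{-3572 - 534}} = \sqrt{\left(2 - 3190\right) + \frac{1}{-3572 - 534}} = \sqrt{\left(2 - 3190\right) + \frac{1}{-4106}} = \sqrt{-3188 - \frac{1}{4106}} = \sqrt{- \frac{13089929}{4106}} = \frac{i \sqrt{53747248474}}{4106}$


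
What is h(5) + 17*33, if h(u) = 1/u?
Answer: 2806/5 ≈ 561.20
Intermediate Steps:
h(5) + 17*33 = 1/5 + 17*33 = 1/5 + 561 = 2806/5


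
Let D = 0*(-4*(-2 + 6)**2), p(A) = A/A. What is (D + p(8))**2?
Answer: 1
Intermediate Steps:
p(A) = 1
D = 0 (D = 0*(-4*4**2) = 0*(-4*16) = 0*(-64) = 0)
(D + p(8))**2 = (0 + 1)**2 = 1**2 = 1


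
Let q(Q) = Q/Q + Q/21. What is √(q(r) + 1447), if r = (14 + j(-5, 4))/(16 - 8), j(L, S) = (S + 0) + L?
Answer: √10217634/84 ≈ 38.054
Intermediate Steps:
j(L, S) = L + S (j(L, S) = S + L = L + S)
r = 13/8 (r = (14 + (-5 + 4))/(16 - 8) = (14 - 1)/8 = 13*(⅛) = 13/8 ≈ 1.6250)
q(Q) = 1 + Q/21 (q(Q) = 1 + Q*(1/21) = 1 + Q/21)
√(q(r) + 1447) = √((1 + (1/21)*(13/8)) + 1447) = √((1 + 13/168) + 1447) = √(181/168 + 1447) = √(243277/168) = √10217634/84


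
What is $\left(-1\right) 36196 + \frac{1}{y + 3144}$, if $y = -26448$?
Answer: $- \frac{843511585}{23304} \approx -36196.0$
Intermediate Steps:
$\left(-1\right) 36196 + \frac{1}{y + 3144} = \left(-1\right) 36196 + \frac{1}{-26448 + 3144} = -36196 + \frac{1}{-23304} = -36196 - \frac{1}{23304} = - \frac{843511585}{23304}$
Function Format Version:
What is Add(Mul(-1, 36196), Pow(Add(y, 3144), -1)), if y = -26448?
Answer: Rational(-843511585, 23304) ≈ -36196.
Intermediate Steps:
Add(Mul(-1, 36196), Pow(Add(y, 3144), -1)) = Add(Mul(-1, 36196), Pow(Add(-26448, 3144), -1)) = Add(-36196, Pow(-23304, -1)) = Add(-36196, Rational(-1, 23304)) = Rational(-843511585, 23304)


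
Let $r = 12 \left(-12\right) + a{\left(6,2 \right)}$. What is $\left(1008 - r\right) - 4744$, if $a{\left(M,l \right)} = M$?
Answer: $-3598$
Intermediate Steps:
$r = -138$ ($r = 12 \left(-12\right) + 6 = -144 + 6 = -138$)
$\left(1008 - r\right) - 4744 = \left(1008 - -138\right) - 4744 = \left(1008 + 138\right) - 4744 = 1146 - 4744 = -3598$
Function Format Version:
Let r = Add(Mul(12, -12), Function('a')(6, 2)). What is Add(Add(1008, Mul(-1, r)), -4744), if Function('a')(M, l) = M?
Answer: -3598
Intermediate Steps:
r = -138 (r = Add(Mul(12, -12), 6) = Add(-144, 6) = -138)
Add(Add(1008, Mul(-1, r)), -4744) = Add(Add(1008, Mul(-1, -138)), -4744) = Add(Add(1008, 138), -4744) = Add(1146, -4744) = -3598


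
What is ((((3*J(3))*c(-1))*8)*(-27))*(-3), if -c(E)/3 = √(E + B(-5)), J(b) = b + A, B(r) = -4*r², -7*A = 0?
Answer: -17496*I*√101 ≈ -1.7583e+5*I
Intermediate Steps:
A = 0 (A = -⅐*0 = 0)
J(b) = b (J(b) = b + 0 = b)
c(E) = -3*√(-100 + E) (c(E) = -3*√(E - 4*(-5)²) = -3*√(E - 4*25) = -3*√(E - 100) = -3*√(-100 + E))
((((3*J(3))*c(-1))*8)*(-27))*(-3) = ((((3*3)*(-3*√(-100 - 1)))*8)*(-27))*(-3) = (((9*(-3*I*√101))*8)*(-27))*(-3) = ((-27*I*√101*8)*(-27))*(-3) = (-216*I*√101*(-27))*(-3) = (5832*I*√101)*(-3) = -17496*I*√101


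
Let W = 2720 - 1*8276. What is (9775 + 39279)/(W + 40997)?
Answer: 49054/35441 ≈ 1.3841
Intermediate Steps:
W = -5556 (W = 2720 - 8276 = -5556)
(9775 + 39279)/(W + 40997) = (9775 + 39279)/(-5556 + 40997) = 49054/35441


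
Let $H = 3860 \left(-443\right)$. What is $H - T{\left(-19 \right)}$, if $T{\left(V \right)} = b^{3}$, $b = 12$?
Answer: $-1711708$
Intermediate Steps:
$T{\left(V \right)} = 1728$ ($T{\left(V \right)} = 12^{3} = 1728$)
$H = -1709980$
$H - T{\left(-19 \right)} = -1709980 - 1728 = -1711708$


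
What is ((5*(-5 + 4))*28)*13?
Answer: -1820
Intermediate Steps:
((5*(-5 + 4))*28)*13 = ((5*(-1))*28)*13 = -5*28*13 = -140*13 = -1820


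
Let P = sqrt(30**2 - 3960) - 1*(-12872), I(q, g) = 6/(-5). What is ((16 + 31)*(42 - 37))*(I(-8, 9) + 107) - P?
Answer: 11991 - 6*I*sqrt(85) ≈ 11991.0 - 55.317*I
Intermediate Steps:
I(q, g) = -6/5 (I(q, g) = 6*(-1/5) = -6/5)
P = 12872 + 6*I*sqrt(85) (P = sqrt(900 - 3960) + 12872 = sqrt(-3060) + 12872 = 6*I*sqrt(85) + 12872 = 12872 + 6*I*sqrt(85) ≈ 12872.0 + 55.317*I)
((16 + 31)*(42 - 37))*(I(-8, 9) + 107) - P = ((16 + 31)*(42 - 37))*(-6/5 + 107) - (12872 + 6*I*sqrt(85)) = (47*5)*(529/5) + (-12872 - 6*I*sqrt(85)) = 235*(529/5) + (-12872 - 6*I*sqrt(85)) = 24863 + (-12872 - 6*I*sqrt(85)) = 11991 - 6*I*sqrt(85)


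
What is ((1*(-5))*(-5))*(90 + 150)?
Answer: 6000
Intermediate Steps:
((1*(-5))*(-5))*(90 + 150) = -5*(-5)*240 = 25*240 = 6000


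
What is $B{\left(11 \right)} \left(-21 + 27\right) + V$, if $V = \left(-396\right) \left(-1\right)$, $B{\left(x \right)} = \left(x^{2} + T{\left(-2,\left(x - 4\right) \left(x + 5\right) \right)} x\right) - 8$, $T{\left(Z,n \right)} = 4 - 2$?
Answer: $1206$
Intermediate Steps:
$T{\left(Z,n \right)} = 2$
$B{\left(x \right)} = -8 + x^{2} + 2 x$ ($B{\left(x \right)} = \left(x^{2} + 2 x\right) - 8 = -8 + x^{2} + 2 x$)
$V = 396$
$B{\left(11 \right)} \left(-21 + 27\right) + V = \left(-8 + 11^{2} + 2 \cdot 11\right) \left(-21 + 27\right) + 396 = \left(-8 + 121 + 22\right) 6 + 396 = 135 \cdot 6 + 396 = 810 + 396 = 1206$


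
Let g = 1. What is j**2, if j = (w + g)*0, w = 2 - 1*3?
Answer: 0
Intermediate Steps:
w = -1 (w = 2 - 3 = -1)
j = 0 (j = (-1 + 1)*0 = 0*0 = 0)
j**2 = 0**2 = 0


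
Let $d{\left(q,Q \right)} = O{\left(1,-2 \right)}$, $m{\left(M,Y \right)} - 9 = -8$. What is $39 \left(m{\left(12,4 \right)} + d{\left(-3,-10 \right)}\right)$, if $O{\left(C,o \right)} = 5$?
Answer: $234$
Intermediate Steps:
$m{\left(M,Y \right)} = 1$ ($m{\left(M,Y \right)} = 9 - 8 = 1$)
$d{\left(q,Q \right)} = 5$
$39 \left(m{\left(12,4 \right)} + d{\left(-3,-10 \right)}\right) = 39 \left(1 + 5\right) = 39 \cdot 6 = 234$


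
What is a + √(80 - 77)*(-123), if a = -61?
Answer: -61 - 123*√3 ≈ -274.04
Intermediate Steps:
a + √(80 - 77)*(-123) = -61 + √(80 - 77)*(-123) = -61 + √3*(-123) = -61 - 123*√3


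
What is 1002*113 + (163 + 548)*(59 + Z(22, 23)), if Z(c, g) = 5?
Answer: 158730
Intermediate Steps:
1002*113 + (163 + 548)*(59 + Z(22, 23)) = 1002*113 + (163 + 548)*(59 + 5) = 113226 + 711*64 = 113226 + 45504 = 158730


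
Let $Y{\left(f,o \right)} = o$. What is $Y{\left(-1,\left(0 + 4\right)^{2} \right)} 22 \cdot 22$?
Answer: $7744$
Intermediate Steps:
$Y{\left(-1,\left(0 + 4\right)^{2} \right)} 22 \cdot 22 = \left(0 + 4\right)^{2} \cdot 22 \cdot 22 = 4^{2} \cdot 22 \cdot 22 = 16 \cdot 22 \cdot 22 = 352 \cdot 22 = 7744$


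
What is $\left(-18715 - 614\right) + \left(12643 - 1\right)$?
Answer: $-6687$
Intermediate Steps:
$\left(-18715 - 614\right) + \left(12643 - 1\right) = -19329 + 12642 = -6687$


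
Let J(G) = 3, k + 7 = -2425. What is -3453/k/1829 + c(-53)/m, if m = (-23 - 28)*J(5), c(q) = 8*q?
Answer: 1886534581/680563584 ≈ 2.7720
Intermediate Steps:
k = -2432 (k = -7 - 2425 = -2432)
m = -153 (m = (-23 - 28)*3 = -51*3 = -153)
-3453/k/1829 + c(-53)/m = -3453/(-2432)/1829 + (8*(-53))/(-153) = -3453*(-1/2432)*(1/1829) - 424*(-1/153) = (3453/2432)*(1/1829) + 424/153 = 3453/4448128 + 424/153 = 1886534581/680563584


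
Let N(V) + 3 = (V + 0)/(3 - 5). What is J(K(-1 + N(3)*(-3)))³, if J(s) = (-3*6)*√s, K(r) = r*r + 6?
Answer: -473121*√649 ≈ -1.2053e+7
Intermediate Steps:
N(V) = -3 - V/2 (N(V) = -3 + (V + 0)/(3 - 5) = -3 + V/(-2) = -3 + V*(-½) = -3 - V/2)
K(r) = 6 + r² (K(r) = r² + 6 = 6 + r²)
J(s) = -18*√s
J(K(-1 + N(3)*(-3)))³ = (-18*√(6 + (-1 + (-3 - ½*3)*(-3))²))³ = (-18*√(6 + (-1 + (-3 - 3/2)*(-3))²))³ = (-18*√(6 + (-1 - 9/2*(-3))²))³ = (-18*√(6 + (-1 + 27/2)²))³ = (-18*√(6 + (25/2)²))³ = (-18*√(6 + 625/4))³ = (-9*√649)³ = -473121*√649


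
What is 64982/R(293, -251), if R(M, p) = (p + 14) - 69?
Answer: -32491/153 ≈ -212.36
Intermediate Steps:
R(M, p) = -55 + p (R(M, p) = (14 + p) - 69 = -55 + p)
64982/R(293, -251) = 64982/(-55 - 251) = 64982/(-306) = 64982*(-1/306) = -32491/153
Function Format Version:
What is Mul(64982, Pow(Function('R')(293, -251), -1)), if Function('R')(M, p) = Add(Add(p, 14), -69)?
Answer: Rational(-32491, 153) ≈ -212.36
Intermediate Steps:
Function('R')(M, p) = Add(-55, p) (Function('R')(M, p) = Add(Add(14, p), -69) = Add(-55, p))
Mul(64982, Pow(Function('R')(293, -251), -1)) = Mul(64982, Pow(Add(-55, -251), -1)) = Mul(64982, Pow(-306, -1)) = Mul(64982, Rational(-1, 306)) = Rational(-32491, 153)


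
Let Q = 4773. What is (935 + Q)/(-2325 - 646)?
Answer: -5708/2971 ≈ -1.9212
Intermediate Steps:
(935 + Q)/(-2325 - 646) = (935 + 4773)/(-2325 - 646) = 5708/(-2971) = 5708*(-1/2971) = -5708/2971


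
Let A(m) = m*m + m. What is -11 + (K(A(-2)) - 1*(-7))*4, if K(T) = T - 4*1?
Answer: 9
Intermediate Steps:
A(m) = m + m**2 (A(m) = m**2 + m = m + m**2)
K(T) = -4 + T (K(T) = T - 4 = -4 + T)
-11 + (K(A(-2)) - 1*(-7))*4 = -11 + ((-4 - 2*(1 - 2)) - 1*(-7))*4 = -11 + ((-4 - 2*(-1)) + 7)*4 = -11 + ((-4 + 2) + 7)*4 = -11 + (-2 + 7)*4 = -11 + 5*4 = -11 + 20 = 9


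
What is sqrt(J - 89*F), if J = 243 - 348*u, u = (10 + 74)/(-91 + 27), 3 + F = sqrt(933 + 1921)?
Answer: sqrt(3867 - 356*sqrt(2854))/2 ≈ 61.546*I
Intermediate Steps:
F = -3 + sqrt(2854) (F = -3 + sqrt(933 + 1921) = -3 + sqrt(2854) ≈ 50.423)
u = -21/16 (u = 84/(-64) = 84*(-1/64) = -21/16 ≈ -1.3125)
J = 2799/4 (J = 243 - 348*(-21/16) = 243 + 1827/4 = 2799/4 ≈ 699.75)
sqrt(J - 89*F) = sqrt(2799/4 - 89*(-3 + sqrt(2854))) = sqrt(2799/4 + (267 - 89*sqrt(2854))) = sqrt(3867/4 - 89*sqrt(2854))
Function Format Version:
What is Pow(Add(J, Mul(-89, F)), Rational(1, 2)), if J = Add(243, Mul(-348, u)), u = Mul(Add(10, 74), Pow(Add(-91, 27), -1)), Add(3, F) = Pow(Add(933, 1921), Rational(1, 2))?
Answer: Mul(Rational(1, 2), Pow(Add(3867, Mul(-356, Pow(2854, Rational(1, 2)))), Rational(1, 2))) ≈ Mul(61.546, I)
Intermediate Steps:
F = Add(-3, Pow(2854, Rational(1, 2))) (F = Add(-3, Pow(Add(933, 1921), Rational(1, 2))) = Add(-3, Pow(2854, Rational(1, 2))) ≈ 50.423)
u = Rational(-21, 16) (u = Mul(84, Pow(-64, -1)) = Mul(84, Rational(-1, 64)) = Rational(-21, 16) ≈ -1.3125)
J = Rational(2799, 4) (J = Add(243, Mul(-348, Rational(-21, 16))) = Add(243, Rational(1827, 4)) = Rational(2799, 4) ≈ 699.75)
Pow(Add(J, Mul(-89, F)), Rational(1, 2)) = Pow(Add(Rational(2799, 4), Mul(-89, Add(-3, Pow(2854, Rational(1, 2))))), Rational(1, 2)) = Pow(Add(Rational(2799, 4), Add(267, Mul(-89, Pow(2854, Rational(1, 2))))), Rational(1, 2)) = Pow(Add(Rational(3867, 4), Mul(-89, Pow(2854, Rational(1, 2)))), Rational(1, 2))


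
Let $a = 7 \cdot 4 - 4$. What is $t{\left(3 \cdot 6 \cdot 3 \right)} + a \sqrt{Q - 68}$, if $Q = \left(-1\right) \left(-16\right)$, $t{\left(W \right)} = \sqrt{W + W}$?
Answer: $6 \sqrt{3} + 48 i \sqrt{13} \approx 10.392 + 173.07 i$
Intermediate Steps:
$t{\left(W \right)} = \sqrt{2} \sqrt{W}$ ($t{\left(W \right)} = \sqrt{2 W} = \sqrt{2} \sqrt{W}$)
$Q = 16$
$a = 24$ ($a = 28 - 4 = 24$)
$t{\left(3 \cdot 6 \cdot 3 \right)} + a \sqrt{Q - 68} = \sqrt{2} \sqrt{3 \cdot 6 \cdot 3} + 24 \sqrt{16 - 68} = \sqrt{2} \sqrt{18 \cdot 3} + 24 \sqrt{-52} = \sqrt{2} \sqrt{54} + 24 \cdot 2 i \sqrt{13} = \sqrt{2} \cdot 3 \sqrt{6} + 48 i \sqrt{13} = 6 \sqrt{3} + 48 i \sqrt{13}$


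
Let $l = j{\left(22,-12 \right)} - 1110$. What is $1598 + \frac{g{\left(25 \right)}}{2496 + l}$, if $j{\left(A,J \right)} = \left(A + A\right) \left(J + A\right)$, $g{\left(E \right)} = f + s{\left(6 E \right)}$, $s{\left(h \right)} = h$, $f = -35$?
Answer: $\frac{2918063}{1826} \approx 1598.1$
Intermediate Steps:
$g{\left(E \right)} = -35 + 6 E$
$j{\left(A,J \right)} = 2 A \left(A + J\right)$
$l = -670$ ($l = 2 \cdot 22 \left(22 - 12\right) - 1110 = 2 \cdot 22 \cdot 10 - 1110 = 440 - 1110 = -670$)
$1598 + \frac{g{\left(25 \right)}}{2496 + l} = 1598 + \frac{-35 + 6 \cdot 25}{2496 - 670} = 1598 + \frac{-35 + 150}{1826} = 1598 + 115 \cdot \frac{1}{1826} = 1598 + \frac{115}{1826} = \frac{2918063}{1826}$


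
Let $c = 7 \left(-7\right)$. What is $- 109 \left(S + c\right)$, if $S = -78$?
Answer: $13843$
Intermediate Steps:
$c = -49$
$- 109 \left(S + c\right) = - 109 \left(-78 - 49\right) = \left(-109\right) \left(-127\right) = 13843$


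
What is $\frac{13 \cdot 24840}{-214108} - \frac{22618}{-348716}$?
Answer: $- \frac{13470584497}{9332860666} \approx -1.4433$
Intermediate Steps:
$\frac{13 \cdot 24840}{-214108} - \frac{22618}{-348716} = 322920 \left(- \frac{1}{214108}\right) - - \frac{11309}{174358} = - \frac{80730}{53527} + \frac{11309}{174358} = - \frac{13470584497}{9332860666}$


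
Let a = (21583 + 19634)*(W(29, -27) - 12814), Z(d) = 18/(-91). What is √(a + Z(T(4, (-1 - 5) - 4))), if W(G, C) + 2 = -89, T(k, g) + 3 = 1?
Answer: I*√4404708494823/91 ≈ 23063.0*I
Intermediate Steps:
T(k, g) = -2 (T(k, g) = -3 + 1 = -2)
W(G, C) = -91 (W(G, C) = -2 - 89 = -91)
Z(d) = -18/91 (Z(d) = 18*(-1/91) = -18/91)
a = -531905385 (a = (21583 + 19634)*(-91 - 12814) = 41217*(-12905) = -531905385)
√(a + Z(T(4, (-1 - 5) - 4))) = √(-531905385 - 18/91) = √(-48403390053/91) = I*√4404708494823/91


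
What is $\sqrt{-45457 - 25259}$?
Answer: $2 i \sqrt{17679} \approx 265.92 i$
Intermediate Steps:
$\sqrt{-45457 - 25259} = \sqrt{-70716} = 2 i \sqrt{17679}$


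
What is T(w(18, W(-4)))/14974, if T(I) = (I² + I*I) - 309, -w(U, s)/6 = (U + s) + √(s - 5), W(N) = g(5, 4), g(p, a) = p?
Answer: 37779/14974 ≈ 2.5230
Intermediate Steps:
W(N) = 5
w(U, s) = -6*U - 6*s - 6*√(-5 + s) (w(U, s) = -6*((U + s) + √(s - 5)) = -6*((U + s) + √(-5 + s)) = -6*(U + s + √(-5 + s)) = -6*U - 6*s - 6*√(-5 + s))
T(I) = -309 + 2*I² (T(I) = (I² + I²) - 309 = 2*I² - 309 = -309 + 2*I²)
T(w(18, W(-4)))/14974 = (-309 + 2*(-6*18 - 6*5 - 6*√(-5 + 5))²)/14974 = (-309 + 2*(-108 - 30 - 6*√0)²)*(1/14974) = (-309 + 2*(-108 - 30 - 6*0)²)*(1/14974) = (-309 + 2*(-108 - 30 + 0)²)*(1/14974) = (-309 + 2*(-138)²)*(1/14974) = (-309 + 2*19044)*(1/14974) = (-309 + 38088)*(1/14974) = 37779*(1/14974) = 37779/14974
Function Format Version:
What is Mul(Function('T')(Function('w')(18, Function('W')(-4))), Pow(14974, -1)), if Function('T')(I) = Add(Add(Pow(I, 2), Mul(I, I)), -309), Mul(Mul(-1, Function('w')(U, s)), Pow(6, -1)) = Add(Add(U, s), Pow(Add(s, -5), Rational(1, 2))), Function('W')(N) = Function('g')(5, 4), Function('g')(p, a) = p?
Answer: Rational(37779, 14974) ≈ 2.5230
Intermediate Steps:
Function('W')(N) = 5
Function('w')(U, s) = Add(Mul(-6, U), Mul(-6, s), Mul(-6, Pow(Add(-5, s), Rational(1, 2)))) (Function('w')(U, s) = Mul(-6, Add(Add(U, s), Pow(Add(s, -5), Rational(1, 2)))) = Mul(-6, Add(Add(U, s), Pow(Add(-5, s), Rational(1, 2)))) = Mul(-6, Add(U, s, Pow(Add(-5, s), Rational(1, 2)))) = Add(Mul(-6, U), Mul(-6, s), Mul(-6, Pow(Add(-5, s), Rational(1, 2)))))
Function('T')(I) = Add(-309, Mul(2, Pow(I, 2))) (Function('T')(I) = Add(Add(Pow(I, 2), Pow(I, 2)), -309) = Add(Mul(2, Pow(I, 2)), -309) = Add(-309, Mul(2, Pow(I, 2))))
Mul(Function('T')(Function('w')(18, Function('W')(-4))), Pow(14974, -1)) = Mul(Add(-309, Mul(2, Pow(Add(Mul(-6, 18), Mul(-6, 5), Mul(-6, Pow(Add(-5, 5), Rational(1, 2)))), 2))), Pow(14974, -1)) = Mul(Add(-309, Mul(2, Pow(Add(-108, -30, Mul(-6, Pow(0, Rational(1, 2)))), 2))), Rational(1, 14974)) = Mul(Add(-309, Mul(2, Pow(Add(-108, -30, Mul(-6, 0)), 2))), Rational(1, 14974)) = Mul(Add(-309, Mul(2, Pow(Add(-108, -30, 0), 2))), Rational(1, 14974)) = Mul(Add(-309, Mul(2, Pow(-138, 2))), Rational(1, 14974)) = Mul(Add(-309, Mul(2, 19044)), Rational(1, 14974)) = Mul(Add(-309, 38088), Rational(1, 14974)) = Mul(37779, Rational(1, 14974)) = Rational(37779, 14974)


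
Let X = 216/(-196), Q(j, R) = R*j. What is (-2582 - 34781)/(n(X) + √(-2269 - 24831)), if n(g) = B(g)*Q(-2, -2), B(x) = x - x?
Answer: 37363*I*√271/2710 ≈ 226.96*I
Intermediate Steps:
X = -54/49 (X = 216*(-1/196) = -54/49 ≈ -1.1020)
B(x) = 0
n(g) = 0 (n(g) = 0*(-2*(-2)) = 0*4 = 0)
(-2582 - 34781)/(n(X) + √(-2269 - 24831)) = (-2582 - 34781)/(0 + √(-2269 - 24831)) = -37363/(0 + √(-27100)) = -37363/(0 + 10*I*√271) = -37363*(-I*√271/2710) = -(-37363)*I*√271/2710 = 37363*I*√271/2710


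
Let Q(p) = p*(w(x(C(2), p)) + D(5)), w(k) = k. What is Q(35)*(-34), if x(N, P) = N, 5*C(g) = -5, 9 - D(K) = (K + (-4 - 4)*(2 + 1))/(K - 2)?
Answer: -51170/3 ≈ -17057.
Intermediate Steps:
D(K) = 9 - (-24 + K)/(-2 + K) (D(K) = 9 - (K + (-4 - 4)*(2 + 1))/(K - 2) = 9 - (K - 8*3)/(-2 + K) = 9 - (K - 24)/(-2 + K) = 9 - (-24 + K)/(-2 + K))
C(g) = -1 (C(g) = (⅕)*(-5) = -1)
Q(p) = 43*p/3 (Q(p) = p*(-1 + 2*(3 + 4*5)/(-2 + 5)) = p*(-1 + 2*(3 + 20)/3) = p*(-1 + 2*(⅓)*23) = p*(-1 + 46/3) = p*(43/3) = 43*p/3)
Q(35)*(-34) = ((43/3)*35)*(-34) = (1505/3)*(-34) = -51170/3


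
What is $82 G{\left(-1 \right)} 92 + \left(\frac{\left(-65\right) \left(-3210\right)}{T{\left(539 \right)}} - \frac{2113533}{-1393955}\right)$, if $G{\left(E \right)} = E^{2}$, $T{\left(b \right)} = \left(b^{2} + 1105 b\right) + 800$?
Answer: $\frac{4664485472238649}{618160496390} \approx 7545.8$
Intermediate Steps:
$T{\left(b \right)} = 800 + b^{2} + 1105 b$
$82 G{\left(-1 \right)} 92 + \left(\frac{\left(-65\right) \left(-3210\right)}{T{\left(539 \right)}} - \frac{2113533}{-1393955}\right) = 82 \left(-1\right)^{2} \cdot 92 + \left(\frac{\left(-65\right) \left(-3210\right)}{800 + 539^{2} + 1105 \cdot 539} - \frac{2113533}{-1393955}\right) = 82 \cdot 1 \cdot 92 + \left(\frac{208650}{800 + 290521 + 595595} - - \frac{2113533}{1393955}\right) = 82 \cdot 92 + \left(\frac{208650}{886916} + \frac{2113533}{1393955}\right) = 7544 + \left(208650 \cdot \frac{1}{886916} + \frac{2113533}{1393955}\right) = 7544 + \left(\frac{104325}{443458} + \frac{2113533}{1393955}\right) = 7544 + \frac{1082687472489}{618160496390} = \frac{4664485472238649}{618160496390}$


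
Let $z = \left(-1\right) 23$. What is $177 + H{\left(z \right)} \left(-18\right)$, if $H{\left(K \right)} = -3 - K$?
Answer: $-183$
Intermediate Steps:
$z = -23$
$177 + H{\left(z \right)} \left(-18\right) = 177 + \left(-3 - -23\right) \left(-18\right) = 177 + \left(-3 + 23\right) \left(-18\right) = 177 + 20 \left(-18\right) = 177 - 360 = -183$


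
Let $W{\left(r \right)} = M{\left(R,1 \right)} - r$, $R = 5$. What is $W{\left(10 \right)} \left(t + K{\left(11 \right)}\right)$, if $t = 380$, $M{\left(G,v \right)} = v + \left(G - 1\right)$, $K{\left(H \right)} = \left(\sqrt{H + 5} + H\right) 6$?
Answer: $-2350$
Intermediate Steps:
$K{\left(H \right)} = 6 H + 6 \sqrt{5 + H}$ ($K{\left(H \right)} = \left(\sqrt{5 + H} + H\right) 6 = \left(H + \sqrt{5 + H}\right) 6 = 6 H + 6 \sqrt{5 + H}$)
$M{\left(G,v \right)} = -1 + G + v$ ($M{\left(G,v \right)} = v + \left(-1 + G\right) = -1 + G + v$)
$W{\left(r \right)} = 5 - r$ ($W{\left(r \right)} = \left(-1 + 5 + 1\right) - r = 5 - r$)
$W{\left(10 \right)} \left(t + K{\left(11 \right)}\right) = \left(5 - 10\right) \left(380 + \left(6 \cdot 11 + 6 \sqrt{5 + 11}\right)\right) = \left(5 - 10\right) \left(380 + \left(66 + 6 \sqrt{16}\right)\right) = - 5 \left(380 + \left(66 + 6 \cdot 4\right)\right) = - 5 \left(380 + \left(66 + 24\right)\right) = - 5 \left(380 + 90\right) = \left(-5\right) 470 = -2350$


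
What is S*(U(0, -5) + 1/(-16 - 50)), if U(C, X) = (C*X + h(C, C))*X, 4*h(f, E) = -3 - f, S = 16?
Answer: 1972/33 ≈ 59.758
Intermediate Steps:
h(f, E) = -¾ - f/4 (h(f, E) = (-3 - f)/4 = -¾ - f/4)
U(C, X) = X*(-¾ - C/4 + C*X) (U(C, X) = (C*X + (-¾ - C/4))*X = (-¾ - C/4 + C*X)*X = X*(-¾ - C/4 + C*X))
S*(U(0, -5) + 1/(-16 - 50)) = 16*((¼)*(-5)*(-3 - 1*0 + 4*0*(-5)) + 1/(-16 - 50)) = 16*((¼)*(-5)*(-3 + 0 + 0) + 1/(-66)) = 16*((¼)*(-5)*(-3) - 1/66) = 16*(15/4 - 1/66) = 16*(493/132) = 1972/33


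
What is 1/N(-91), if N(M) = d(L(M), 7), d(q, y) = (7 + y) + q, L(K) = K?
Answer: -1/77 ≈ -0.012987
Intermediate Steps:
d(q, y) = 7 + q + y
N(M) = 14 + M (N(M) = 7 + M + 7 = 14 + M)
1/N(-91) = 1/(14 - 91) = 1/(-77) = -1/77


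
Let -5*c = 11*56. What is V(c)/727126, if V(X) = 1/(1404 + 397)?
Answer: 1/1309553926 ≈ 7.6362e-10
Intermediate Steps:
c = -616/5 (c = -11*56/5 = -⅕*616 = -616/5 ≈ -123.20)
V(X) = 1/1801
V(c)/727126 = (1/1801)/727126 = (1/1801)*(1/727126) = 1/1309553926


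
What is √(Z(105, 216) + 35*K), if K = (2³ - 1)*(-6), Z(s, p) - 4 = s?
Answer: I*√1361 ≈ 36.892*I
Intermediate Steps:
Z(s, p) = 4 + s
K = -42 (K = (8 - 1)*(-6) = 7*(-6) = -42)
√(Z(105, 216) + 35*K) = √((4 + 105) + 35*(-42)) = √(109 - 1470) = √(-1361) = I*√1361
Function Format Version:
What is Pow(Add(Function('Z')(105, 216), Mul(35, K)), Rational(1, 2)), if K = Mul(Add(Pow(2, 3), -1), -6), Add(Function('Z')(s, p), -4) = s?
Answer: Mul(I, Pow(1361, Rational(1, 2))) ≈ Mul(36.892, I)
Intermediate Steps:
Function('Z')(s, p) = Add(4, s)
K = -42 (K = Mul(Add(8, -1), -6) = Mul(7, -6) = -42)
Pow(Add(Function('Z')(105, 216), Mul(35, K)), Rational(1, 2)) = Pow(Add(Add(4, 105), Mul(35, -42)), Rational(1, 2)) = Pow(Add(109, -1470), Rational(1, 2)) = Pow(-1361, Rational(1, 2)) = Mul(I, Pow(1361, Rational(1, 2)))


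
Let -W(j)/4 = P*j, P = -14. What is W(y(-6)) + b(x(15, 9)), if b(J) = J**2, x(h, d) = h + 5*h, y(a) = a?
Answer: 7764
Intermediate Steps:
x(h, d) = 6*h
W(j) = 56*j (W(j) = -(-56)*j = 56*j)
W(y(-6)) + b(x(15, 9)) = 56*(-6) + (6*15)**2 = -336 + 90**2 = -336 + 8100 = 7764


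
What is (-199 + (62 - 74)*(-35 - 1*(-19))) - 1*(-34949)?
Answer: 34942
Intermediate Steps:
(-199 + (62 - 74)*(-35 - 1*(-19))) - 1*(-34949) = (-199 - 12*(-35 + 19)) + 34949 = (-199 - 12*(-16)) + 34949 = (-199 + 192) + 34949 = -7 + 34949 = 34942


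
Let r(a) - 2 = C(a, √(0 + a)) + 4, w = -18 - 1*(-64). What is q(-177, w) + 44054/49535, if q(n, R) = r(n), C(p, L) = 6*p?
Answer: -52264906/49535 ≈ -1055.1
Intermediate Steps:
w = 46 (w = -18 + 64 = 46)
r(a) = 6 + 6*a (r(a) = 2 + (6*a + 4) = 2 + (4 + 6*a) = 6 + 6*a)
q(n, R) = 6 + 6*n
q(-177, w) + 44054/49535 = (6 + 6*(-177)) + 44054/49535 = (6 - 1062) + 44054*(1/49535) = -1056 + 44054/49535 = -52264906/49535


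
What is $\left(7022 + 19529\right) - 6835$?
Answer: $19716$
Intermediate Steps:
$\left(7022 + 19529\right) - 6835 = 26551 - 6835 = 19716$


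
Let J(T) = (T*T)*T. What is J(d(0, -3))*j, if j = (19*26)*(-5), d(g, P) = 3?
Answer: -66690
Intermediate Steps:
J(T) = T**3 (J(T) = T**2*T = T**3)
j = -2470 (j = 494*(-5) = -2470)
J(d(0, -3))*j = 3**3*(-2470) = 27*(-2470) = -66690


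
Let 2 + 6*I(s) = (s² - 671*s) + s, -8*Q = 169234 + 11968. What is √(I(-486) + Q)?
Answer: 5*√102219/6 ≈ 266.43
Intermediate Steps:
Q = -90601/4 (Q = -(169234 + 11968)/8 = -⅛*181202 = -90601/4 ≈ -22650.)
I(s) = -⅓ - 335*s/3 + s²/6 (I(s) = -⅓ + ((s² - 671*s) + s)/6 = -⅓ + (s² - 670*s)/6 = -⅓ + (-335*s/3 + s²/6) = -⅓ - 335*s/3 + s²/6)
√(I(-486) + Q) = √((-⅓ - 335/3*(-486) + (⅙)*(-486)²) - 90601/4) = √((-⅓ + 54270 + (⅙)*236196) - 90601/4) = √((-⅓ + 54270 + 39366) - 90601/4) = √(280907/3 - 90601/4) = √(851825/12) = 5*√102219/6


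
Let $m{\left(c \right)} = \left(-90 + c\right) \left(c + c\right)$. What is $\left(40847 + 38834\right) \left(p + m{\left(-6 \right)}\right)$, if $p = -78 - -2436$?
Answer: $279680310$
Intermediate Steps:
$p = 2358$ ($p = -78 + 2436 = 2358$)
$m{\left(c \right)} = 2 c \left(-90 + c\right)$ ($m{\left(c \right)} = \left(-90 + c\right) 2 c = 2 c \left(-90 + c\right)$)
$\left(40847 + 38834\right) \left(p + m{\left(-6 \right)}\right) = \left(40847 + 38834\right) \left(2358 + 2 \left(-6\right) \left(-90 - 6\right)\right) = 79681 \left(2358 + 2 \left(-6\right) \left(-96\right)\right) = 79681 \left(2358 + 1152\right) = 79681 \cdot 3510 = 279680310$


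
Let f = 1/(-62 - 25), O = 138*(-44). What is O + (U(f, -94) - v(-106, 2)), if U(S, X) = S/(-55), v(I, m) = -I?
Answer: -29561729/4785 ≈ -6178.0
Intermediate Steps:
O = -6072
f = -1/87 (f = 1/(-87) = -1/87 ≈ -0.011494)
U(S, X) = -S/55 (U(S, X) = S*(-1/55) = -S/55)
O + (U(f, -94) - v(-106, 2)) = -6072 + (-1/55*(-1/87) - (-1)*(-106)) = -6072 + (1/4785 - 1*106) = -6072 + (1/4785 - 106) = -6072 - 507209/4785 = -29561729/4785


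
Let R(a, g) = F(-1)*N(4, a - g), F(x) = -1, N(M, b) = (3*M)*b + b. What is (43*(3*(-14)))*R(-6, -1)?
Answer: -117390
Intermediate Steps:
N(M, b) = b + 3*M*b (N(M, b) = 3*M*b + b = b + 3*M*b)
R(a, g) = -13*a + 13*g (R(a, g) = -(a - g)*(1 + 3*4) = -(a - g)*(1 + 12) = -(a - g)*13 = -(-13*g + 13*a) = -13*a + 13*g)
(43*(3*(-14)))*R(-6, -1) = (43*(3*(-14)))*(-13*(-6) + 13*(-1)) = (43*(-42))*(78 - 13) = -1806*65 = -117390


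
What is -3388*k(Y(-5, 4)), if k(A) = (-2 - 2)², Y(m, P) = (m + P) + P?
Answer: -54208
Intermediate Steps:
Y(m, P) = m + 2*P (Y(m, P) = (P + m) + P = m + 2*P)
k(A) = 16 (k(A) = (-4)² = 16)
-3388*k(Y(-5, 4)) = -3388*16 = -54208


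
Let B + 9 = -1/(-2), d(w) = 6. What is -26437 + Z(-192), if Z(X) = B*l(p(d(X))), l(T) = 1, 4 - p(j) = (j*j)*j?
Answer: -52891/2 ≈ -26446.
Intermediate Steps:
p(j) = 4 - j³ (p(j) = 4 - j*j*j = 4 - j²*j = 4 - j³)
B = -17/2 (B = -9 - 1/(-2) = -9 - 1*(-½) = -9 + ½ = -17/2 ≈ -8.5000)
Z(X) = -17/2 (Z(X) = -17/2*1 = -17/2)
-26437 + Z(-192) = -26437 - 17/2 = -52891/2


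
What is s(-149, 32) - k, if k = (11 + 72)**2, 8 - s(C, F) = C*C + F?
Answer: -29114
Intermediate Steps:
s(C, F) = 8 - F - C**2 (s(C, F) = 8 - (C*C + F) = 8 - (C**2 + F) = 8 - (F + C**2) = 8 + (-F - C**2) = 8 - F - C**2)
k = 6889 (k = 83**2 = 6889)
s(-149, 32) - k = (8 - 1*32 - 1*(-149)**2) - 1*6889 = (8 - 32 - 1*22201) - 6889 = (8 - 32 - 22201) - 6889 = -22225 - 6889 = -29114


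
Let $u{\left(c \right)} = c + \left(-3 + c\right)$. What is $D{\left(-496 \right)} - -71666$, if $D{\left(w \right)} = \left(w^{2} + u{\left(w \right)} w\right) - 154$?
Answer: $811048$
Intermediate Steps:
$u{\left(c \right)} = -3 + 2 c$
$D{\left(w \right)} = -154 + w^{2} + w \left(-3 + 2 w\right)$ ($D{\left(w \right)} = \left(w^{2} + \left(-3 + 2 w\right) w\right) - 154 = \left(w^{2} + w \left(-3 + 2 w\right)\right) - 154 = -154 + w^{2} + w \left(-3 + 2 w\right)$)
$D{\left(-496 \right)} - -71666 = \left(-154 - -1488 + 3 \left(-496\right)^{2}\right) - -71666 = \left(-154 + 1488 + 3 \cdot 246016\right) + 71666 = \left(-154 + 1488 + 738048\right) + 71666 = 739382 + 71666 = 811048$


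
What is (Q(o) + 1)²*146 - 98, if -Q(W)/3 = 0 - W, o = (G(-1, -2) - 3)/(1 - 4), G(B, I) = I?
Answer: 5158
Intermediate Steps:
o = 5/3 (o = (-2 - 3)/(1 - 4) = -5/(-3) = -5*(-⅓) = 5/3 ≈ 1.6667)
Q(W) = 3*W (Q(W) = -3*(0 - W) = -(-3)*W = 3*W)
(Q(o) + 1)²*146 - 98 = (3*(5/3) + 1)²*146 - 98 = (5 + 1)²*146 - 98 = 6²*146 - 98 = 36*146 - 98 = 5256 - 98 = 5158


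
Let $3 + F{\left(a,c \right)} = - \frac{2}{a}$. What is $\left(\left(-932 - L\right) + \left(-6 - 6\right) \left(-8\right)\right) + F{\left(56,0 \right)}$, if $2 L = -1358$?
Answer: $- \frac{4481}{28} \approx -160.04$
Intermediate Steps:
$L = -679$ ($L = \frac{1}{2} \left(-1358\right) = -679$)
$F{\left(a,c \right)} = -3 - \frac{2}{a}$
$\left(\left(-932 - L\right) + \left(-6 - 6\right) \left(-8\right)\right) + F{\left(56,0 \right)} = \left(\left(-932 - -679\right) + \left(-6 - 6\right) \left(-8\right)\right) - \left(3 + \frac{2}{56}\right) = \left(\left(-932 + 679\right) - -96\right) - \frac{85}{28} = \left(-253 + 96\right) - \frac{85}{28} = -157 - \frac{85}{28} = - \frac{4481}{28}$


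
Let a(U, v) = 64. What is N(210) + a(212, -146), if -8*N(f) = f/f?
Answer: 511/8 ≈ 63.875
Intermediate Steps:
N(f) = -⅛ (N(f) = -f/(8*f) = -⅛*1 = -⅛)
N(210) + a(212, -146) = -⅛ + 64 = 511/8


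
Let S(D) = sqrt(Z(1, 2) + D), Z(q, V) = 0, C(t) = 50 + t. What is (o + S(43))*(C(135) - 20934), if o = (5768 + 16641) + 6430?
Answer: -598380411 - 20749*sqrt(43) ≈ -5.9852e+8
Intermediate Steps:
o = 28839 (o = 22409 + 6430 = 28839)
S(D) = sqrt(D) (S(D) = sqrt(0 + D) = sqrt(D))
(o + S(43))*(C(135) - 20934) = (28839 + sqrt(43))*((50 + 135) - 20934) = (28839 + sqrt(43))*(185 - 20934) = (28839 + sqrt(43))*(-20749) = -598380411 - 20749*sqrt(43)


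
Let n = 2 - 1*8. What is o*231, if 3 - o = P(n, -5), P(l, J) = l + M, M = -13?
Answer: 5082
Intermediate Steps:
n = -6 (n = 2 - 8 = -6)
P(l, J) = -13 + l (P(l, J) = l - 13 = -13 + l)
o = 22 (o = 3 - (-13 - 6) = 3 - 1*(-19) = 3 + 19 = 22)
o*231 = 22*231 = 5082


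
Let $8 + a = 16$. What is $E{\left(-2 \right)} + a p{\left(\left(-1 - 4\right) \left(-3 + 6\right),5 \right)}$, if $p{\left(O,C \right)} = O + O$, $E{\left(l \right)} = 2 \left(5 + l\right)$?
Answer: $-234$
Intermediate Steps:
$a = 8$ ($a = -8 + 16 = 8$)
$E{\left(l \right)} = 10 + 2 l$
$p{\left(O,C \right)} = 2 O$
$E{\left(-2 \right)} + a p{\left(\left(-1 - 4\right) \left(-3 + 6\right),5 \right)} = \left(10 + 2 \left(-2\right)\right) + 8 \cdot 2 \left(-1 - 4\right) \left(-3 + 6\right) = \left(10 - 4\right) + 8 \cdot 2 \left(\left(-5\right) 3\right) = 6 + 8 \cdot 2 \left(-15\right) = 6 + 8 \left(-30\right) = 6 - 240 = -234$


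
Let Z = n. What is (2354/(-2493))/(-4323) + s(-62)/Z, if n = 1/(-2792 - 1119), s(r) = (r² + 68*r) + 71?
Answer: 1153371300253/979749 ≈ 1.1772e+6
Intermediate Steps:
s(r) = 71 + r² + 68*r
n = -1/3911 (n = 1/(-3911) = -1/3911 ≈ -0.00025569)
Z = -1/3911 ≈ -0.00025569
(2354/(-2493))/(-4323) + s(-62)/Z = (2354/(-2493))/(-4323) + (71 + (-62)² + 68*(-62))/(-1/3911) = (2354*(-1/2493))*(-1/4323) + (71 + 3844 - 4216)*(-3911) = -2354/2493*(-1/4323) - 301*(-3911) = 214/979749 + 1177211 = 1153371300253/979749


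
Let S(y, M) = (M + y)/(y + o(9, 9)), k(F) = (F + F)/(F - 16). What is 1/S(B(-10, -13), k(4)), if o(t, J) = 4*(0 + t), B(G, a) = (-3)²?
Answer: 27/5 ≈ 5.4000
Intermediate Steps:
B(G, a) = 9
o(t, J) = 4*t
k(F) = 2*F/(-16 + F) (k(F) = (2*F)/(-16 + F) = 2*F/(-16 + F))
S(y, M) = (M + y)/(36 + y) (S(y, M) = (M + y)/(y + 4*9) = (M + y)/(y + 36) = (M + y)/(36 + y))
1/S(B(-10, -13), k(4)) = 1/((2*4/(-16 + 4) + 9)/(36 + 9)) = 1/((2*4/(-12) + 9)/45) = 1/((2*4*(-1/12) + 9)/45) = 1/((-⅔ + 9)/45) = 1/((1/45)*(25/3)) = 1/(5/27) = 27/5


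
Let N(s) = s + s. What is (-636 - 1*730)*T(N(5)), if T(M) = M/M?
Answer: -1366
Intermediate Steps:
N(s) = 2*s
T(M) = 1
(-636 - 1*730)*T(N(5)) = (-636 - 1*730)*1 = (-636 - 730)*1 = -1366*1 = -1366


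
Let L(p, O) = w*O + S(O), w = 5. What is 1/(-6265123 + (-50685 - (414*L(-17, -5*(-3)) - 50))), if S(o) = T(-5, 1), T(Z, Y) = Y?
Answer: -1/6347222 ≈ -1.5755e-7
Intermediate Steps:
S(o) = 1
L(p, O) = 1 + 5*O (L(p, O) = 5*O + 1 = 1 + 5*O)
1/(-6265123 + (-50685 - (414*L(-17, -5*(-3)) - 50))) = 1/(-6265123 + (-50685 - (414*(1 + 5*(-5*(-3))) - 50))) = 1/(-6265123 + (-50685 - (414*(1 + 5*15) - 50))) = 1/(-6265123 + (-50685 - (414*(1 + 75) - 50))) = 1/(-6265123 + (-50685 - (414*76 - 50))) = 1/(-6265123 + (-50685 - (31464 - 50))) = 1/(-6265123 + (-50685 - 1*31414)) = 1/(-6265123 + (-50685 - 31414)) = 1/(-6265123 - 82099) = 1/(-6347222) = -1/6347222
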